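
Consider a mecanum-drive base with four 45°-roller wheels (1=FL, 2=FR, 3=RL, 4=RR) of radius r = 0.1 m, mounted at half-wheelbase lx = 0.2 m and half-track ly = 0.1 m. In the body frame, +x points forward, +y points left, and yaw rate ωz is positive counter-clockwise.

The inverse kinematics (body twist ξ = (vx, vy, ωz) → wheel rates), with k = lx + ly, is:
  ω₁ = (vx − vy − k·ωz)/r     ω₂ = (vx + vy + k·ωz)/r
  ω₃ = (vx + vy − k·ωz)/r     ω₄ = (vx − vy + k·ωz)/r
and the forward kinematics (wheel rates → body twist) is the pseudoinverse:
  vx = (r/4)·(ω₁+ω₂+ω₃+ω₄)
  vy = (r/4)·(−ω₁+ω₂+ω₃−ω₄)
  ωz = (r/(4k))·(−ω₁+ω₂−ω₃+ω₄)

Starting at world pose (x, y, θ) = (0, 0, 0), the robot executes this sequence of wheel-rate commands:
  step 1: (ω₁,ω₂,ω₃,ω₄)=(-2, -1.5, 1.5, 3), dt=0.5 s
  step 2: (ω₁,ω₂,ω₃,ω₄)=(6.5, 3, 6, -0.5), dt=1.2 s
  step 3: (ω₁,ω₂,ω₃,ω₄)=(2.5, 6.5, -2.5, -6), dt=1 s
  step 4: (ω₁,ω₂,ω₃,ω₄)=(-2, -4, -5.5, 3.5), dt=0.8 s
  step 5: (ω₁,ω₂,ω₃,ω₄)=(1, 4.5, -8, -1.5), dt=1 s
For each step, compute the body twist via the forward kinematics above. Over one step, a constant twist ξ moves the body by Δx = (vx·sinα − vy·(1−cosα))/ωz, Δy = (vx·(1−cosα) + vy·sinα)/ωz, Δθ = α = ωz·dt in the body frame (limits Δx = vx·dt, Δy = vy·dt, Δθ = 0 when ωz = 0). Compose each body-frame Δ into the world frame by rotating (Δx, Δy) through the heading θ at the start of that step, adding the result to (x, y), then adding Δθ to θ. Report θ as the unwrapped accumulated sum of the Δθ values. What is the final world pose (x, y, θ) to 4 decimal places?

step 1: ξ=(vx,vy,ωz)=(0.0250, -0.0250, 0.1667), dt=0.5 → body Δ=(0.0130, -0.0120, 0.0833) → world pose (0.0130, -0.0120, 0.0833)
step 2: ξ=(vx,vy,ωz)=(0.3750, 0.0750, -0.8333), dt=1.2 → body Δ=(0.4200, -0.1311, -1.0000) → world pose (0.4425, -0.1077, -0.9167)
step 3: ξ=(vx,vy,ωz)=(0.0125, 0.1875, 0.0417), dt=1.0 → body Δ=(0.0086, 0.1877, 0.0417) → world pose (0.5967, -0.0003, -0.8750)
step 4: ξ=(vx,vy,ωz)=(-0.2000, -0.2750, 0.5833), dt=0.8 → body Δ=(-0.1038, -0.2488, 0.4667) → world pose (0.3392, -0.0800, -0.4083)
step 5: ξ=(vx,vy,ωz)=(-0.1000, -0.0750, 0.8333), dt=1.0 → body Δ=(-0.0593, -0.1059, 0.8333) → world pose (0.2427, -0.1537, 0.4250)

(0.2427, -0.1537, 0.4250)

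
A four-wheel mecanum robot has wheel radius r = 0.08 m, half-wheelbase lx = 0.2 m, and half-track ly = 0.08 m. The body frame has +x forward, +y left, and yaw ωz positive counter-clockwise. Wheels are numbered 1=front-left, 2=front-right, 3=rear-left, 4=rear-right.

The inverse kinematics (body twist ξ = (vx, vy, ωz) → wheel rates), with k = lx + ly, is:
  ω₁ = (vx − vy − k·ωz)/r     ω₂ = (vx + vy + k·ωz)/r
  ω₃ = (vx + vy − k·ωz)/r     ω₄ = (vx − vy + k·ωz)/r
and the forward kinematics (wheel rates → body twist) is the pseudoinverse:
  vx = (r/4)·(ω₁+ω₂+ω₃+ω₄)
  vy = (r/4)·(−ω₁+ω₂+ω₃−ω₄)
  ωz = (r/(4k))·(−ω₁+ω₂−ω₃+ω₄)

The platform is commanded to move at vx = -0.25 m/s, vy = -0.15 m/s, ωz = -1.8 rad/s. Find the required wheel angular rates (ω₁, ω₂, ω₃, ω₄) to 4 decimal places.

k = lx + ly = 0.2 + 0.08 = 0.2800;  k·ωz = 0.2800·-1.8 = -0.5040
ω₁ (FL) = (vx − vy − k·ωz)/r = 0.4040/0.08 = 5.0500
ω₂ (FR) = (vx + vy + k·ωz)/r = -0.9040/0.08 = -11.3000
ω₃ (RL) = (vx + vy − k·ωz)/r = 0.1040/0.08 = 1.3000
ω₄ (RR) = (vx − vy + k·ωz)/r = -0.6040/0.08 = -7.5500

(5.0500, -11.3000, 1.3000, -7.5500)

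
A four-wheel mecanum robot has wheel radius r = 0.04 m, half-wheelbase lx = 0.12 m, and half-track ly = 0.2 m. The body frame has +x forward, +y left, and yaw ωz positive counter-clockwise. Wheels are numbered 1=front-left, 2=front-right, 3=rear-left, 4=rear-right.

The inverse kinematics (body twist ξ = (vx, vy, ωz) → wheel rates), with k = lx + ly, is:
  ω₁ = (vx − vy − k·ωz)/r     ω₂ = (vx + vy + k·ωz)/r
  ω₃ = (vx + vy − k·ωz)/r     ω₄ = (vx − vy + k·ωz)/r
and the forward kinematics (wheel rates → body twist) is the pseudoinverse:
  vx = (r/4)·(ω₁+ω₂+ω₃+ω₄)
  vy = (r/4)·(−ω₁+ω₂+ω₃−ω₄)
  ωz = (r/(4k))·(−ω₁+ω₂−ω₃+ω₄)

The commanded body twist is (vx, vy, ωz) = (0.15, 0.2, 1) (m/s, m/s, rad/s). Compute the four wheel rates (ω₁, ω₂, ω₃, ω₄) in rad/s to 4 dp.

(-9.2500, 16.7500, 0.7500, 6.7500)

k = lx + ly = 0.12 + 0.2 = 0.3200;  k·ωz = 0.3200·1 = 0.3200
ω₁ (FL) = (vx − vy − k·ωz)/r = -0.3700/0.04 = -9.2500
ω₂ (FR) = (vx + vy + k·ωz)/r = 0.6700/0.04 = 16.7500
ω₃ (RL) = (vx + vy − k·ωz)/r = 0.0300/0.04 = 0.7500
ω₄ (RR) = (vx − vy + k·ωz)/r = 0.2700/0.04 = 6.7500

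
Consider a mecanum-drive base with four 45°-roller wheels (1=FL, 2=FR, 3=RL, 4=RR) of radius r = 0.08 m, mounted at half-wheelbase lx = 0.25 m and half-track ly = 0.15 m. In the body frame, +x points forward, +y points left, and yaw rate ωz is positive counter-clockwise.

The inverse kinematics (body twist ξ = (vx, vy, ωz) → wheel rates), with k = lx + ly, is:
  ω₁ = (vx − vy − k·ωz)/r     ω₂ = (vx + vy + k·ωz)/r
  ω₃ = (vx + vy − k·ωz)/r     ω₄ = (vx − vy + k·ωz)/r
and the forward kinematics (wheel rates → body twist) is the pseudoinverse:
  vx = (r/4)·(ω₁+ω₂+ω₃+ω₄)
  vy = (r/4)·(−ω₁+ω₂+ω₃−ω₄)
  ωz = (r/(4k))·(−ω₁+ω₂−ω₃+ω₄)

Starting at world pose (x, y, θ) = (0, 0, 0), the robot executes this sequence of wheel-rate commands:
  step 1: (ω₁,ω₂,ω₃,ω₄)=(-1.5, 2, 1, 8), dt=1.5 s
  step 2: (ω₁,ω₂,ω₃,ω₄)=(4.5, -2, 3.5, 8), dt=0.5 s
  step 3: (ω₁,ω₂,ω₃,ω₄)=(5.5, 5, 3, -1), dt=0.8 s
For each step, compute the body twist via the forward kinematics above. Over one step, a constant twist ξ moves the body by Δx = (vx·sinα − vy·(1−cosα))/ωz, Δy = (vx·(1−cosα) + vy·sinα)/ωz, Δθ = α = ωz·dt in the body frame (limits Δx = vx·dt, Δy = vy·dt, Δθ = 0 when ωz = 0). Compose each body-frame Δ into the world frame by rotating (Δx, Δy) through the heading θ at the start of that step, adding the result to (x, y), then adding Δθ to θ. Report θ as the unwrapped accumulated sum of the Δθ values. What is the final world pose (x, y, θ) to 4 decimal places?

step 1: ξ=(vx,vy,ωz)=(0.1900, -0.0700, 0.5250), dt=1.5 → body Δ=(0.2957, 0.0121, 0.7875) → world pose (0.2957, 0.0121, 0.7875)
step 2: ξ=(vx,vy,ωz)=(0.2800, -0.2200, -0.1000), dt=0.5 → body Δ=(0.1372, -0.1135, -0.0500) → world pose (0.4729, 0.0292, 0.7375)
step 3: ξ=(vx,vy,ωz)=(0.2500, 0.0700, -0.2250), dt=0.8 → body Δ=(0.2039, 0.0377, -0.1800) → world pose (0.5985, 0.1943, 0.5575)

(0.5985, 0.1943, 0.5575)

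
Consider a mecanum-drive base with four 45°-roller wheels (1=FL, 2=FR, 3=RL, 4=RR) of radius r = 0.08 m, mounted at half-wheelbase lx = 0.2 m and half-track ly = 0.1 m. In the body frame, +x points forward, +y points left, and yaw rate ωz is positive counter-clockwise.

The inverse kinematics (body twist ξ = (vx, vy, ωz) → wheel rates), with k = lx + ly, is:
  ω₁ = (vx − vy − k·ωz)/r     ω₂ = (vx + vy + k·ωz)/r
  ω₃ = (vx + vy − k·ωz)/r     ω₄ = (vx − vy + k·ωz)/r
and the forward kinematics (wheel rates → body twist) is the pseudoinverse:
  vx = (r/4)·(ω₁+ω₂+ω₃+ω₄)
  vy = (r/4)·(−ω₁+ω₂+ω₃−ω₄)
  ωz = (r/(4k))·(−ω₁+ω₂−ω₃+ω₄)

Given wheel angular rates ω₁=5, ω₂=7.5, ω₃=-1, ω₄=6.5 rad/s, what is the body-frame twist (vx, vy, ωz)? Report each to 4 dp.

(0.3600, -0.1000, 0.6667)

k = lx + ly = 0.2 + 0.1 = 0.3000
ω₁+ω₂+ω₃+ω₄ = 18.0000  →  vx = (0.08/4)·18.0000 = 0.3600
−ω₁+ω₂+ω₃−ω₄ = -5.0000  →  vy = (0.08/4)·-5.0000 = -0.1000
−ω₁+ω₂−ω₃+ω₄ = 10.0000  →  ωz = (0.08/1.2000)·10.0000 = 0.6667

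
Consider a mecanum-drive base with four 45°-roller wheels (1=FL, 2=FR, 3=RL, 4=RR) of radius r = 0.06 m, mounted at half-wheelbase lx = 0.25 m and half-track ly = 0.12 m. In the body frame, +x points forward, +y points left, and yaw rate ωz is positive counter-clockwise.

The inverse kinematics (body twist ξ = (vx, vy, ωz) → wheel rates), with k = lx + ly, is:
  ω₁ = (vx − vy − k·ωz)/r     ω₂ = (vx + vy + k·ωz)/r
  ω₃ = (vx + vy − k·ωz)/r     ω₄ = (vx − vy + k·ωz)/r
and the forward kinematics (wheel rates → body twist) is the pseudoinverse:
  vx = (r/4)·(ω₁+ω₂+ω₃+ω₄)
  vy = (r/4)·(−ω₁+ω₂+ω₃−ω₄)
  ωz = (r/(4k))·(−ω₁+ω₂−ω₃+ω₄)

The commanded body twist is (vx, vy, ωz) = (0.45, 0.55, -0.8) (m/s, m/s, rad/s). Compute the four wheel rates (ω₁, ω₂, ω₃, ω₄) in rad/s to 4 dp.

(3.2667, 11.7333, 21.6000, -6.6000)

k = lx + ly = 0.25 + 0.12 = 0.3700;  k·ωz = 0.3700·-0.8 = -0.2960
ω₁ (FL) = (vx − vy − k·ωz)/r = 0.1960/0.06 = 3.2667
ω₂ (FR) = (vx + vy + k·ωz)/r = 0.7040/0.06 = 11.7333
ω₃ (RL) = (vx + vy − k·ωz)/r = 1.2960/0.06 = 21.6000
ω₄ (RR) = (vx − vy + k·ωz)/r = -0.3960/0.06 = -6.6000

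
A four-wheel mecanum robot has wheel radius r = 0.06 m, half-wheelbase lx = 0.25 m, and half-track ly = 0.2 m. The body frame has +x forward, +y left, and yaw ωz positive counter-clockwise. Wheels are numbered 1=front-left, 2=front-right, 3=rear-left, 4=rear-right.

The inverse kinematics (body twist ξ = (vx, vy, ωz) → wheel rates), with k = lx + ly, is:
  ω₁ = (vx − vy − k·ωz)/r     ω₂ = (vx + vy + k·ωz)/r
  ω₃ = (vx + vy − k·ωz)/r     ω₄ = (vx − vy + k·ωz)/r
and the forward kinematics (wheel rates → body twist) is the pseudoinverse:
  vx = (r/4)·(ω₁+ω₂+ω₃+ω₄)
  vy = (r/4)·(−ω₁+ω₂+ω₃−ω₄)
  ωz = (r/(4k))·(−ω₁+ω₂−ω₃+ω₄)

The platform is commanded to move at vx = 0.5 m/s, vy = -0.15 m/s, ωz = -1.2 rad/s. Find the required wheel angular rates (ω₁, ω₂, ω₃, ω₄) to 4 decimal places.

k = lx + ly = 0.25 + 0.2 = 0.4500;  k·ωz = 0.4500·-1.2 = -0.5400
ω₁ (FL) = (vx − vy − k·ωz)/r = 1.1900/0.06 = 19.8333
ω₂ (FR) = (vx + vy + k·ωz)/r = -0.1900/0.06 = -3.1667
ω₃ (RL) = (vx + vy − k·ωz)/r = 0.8900/0.06 = 14.8333
ω₄ (RR) = (vx − vy + k·ωz)/r = 0.1100/0.06 = 1.8333

(19.8333, -3.1667, 14.8333, 1.8333)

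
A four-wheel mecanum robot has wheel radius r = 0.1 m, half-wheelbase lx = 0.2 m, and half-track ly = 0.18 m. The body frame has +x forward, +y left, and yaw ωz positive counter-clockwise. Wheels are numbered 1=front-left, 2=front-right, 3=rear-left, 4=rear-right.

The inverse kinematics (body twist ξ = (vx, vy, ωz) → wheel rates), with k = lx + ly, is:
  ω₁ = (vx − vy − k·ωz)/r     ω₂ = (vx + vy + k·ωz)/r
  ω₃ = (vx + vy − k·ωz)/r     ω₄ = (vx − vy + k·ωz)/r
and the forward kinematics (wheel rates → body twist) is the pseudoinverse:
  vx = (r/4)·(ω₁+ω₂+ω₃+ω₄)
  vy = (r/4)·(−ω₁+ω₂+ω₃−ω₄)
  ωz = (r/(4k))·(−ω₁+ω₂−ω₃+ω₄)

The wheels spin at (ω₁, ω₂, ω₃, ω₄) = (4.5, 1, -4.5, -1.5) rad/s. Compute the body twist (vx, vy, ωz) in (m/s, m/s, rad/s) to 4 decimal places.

(-0.0125, -0.1625, -0.0329)

k = lx + ly = 0.2 + 0.18 = 0.3800
ω₁+ω₂+ω₃+ω₄ = -0.5000  →  vx = (0.1/4)·-0.5000 = -0.0125
−ω₁+ω₂+ω₃−ω₄ = -6.5000  →  vy = (0.1/4)·-6.5000 = -0.1625
−ω₁+ω₂−ω₃+ω₄ = -0.5000  →  ωz = (0.1/1.5200)·-0.5000 = -0.0329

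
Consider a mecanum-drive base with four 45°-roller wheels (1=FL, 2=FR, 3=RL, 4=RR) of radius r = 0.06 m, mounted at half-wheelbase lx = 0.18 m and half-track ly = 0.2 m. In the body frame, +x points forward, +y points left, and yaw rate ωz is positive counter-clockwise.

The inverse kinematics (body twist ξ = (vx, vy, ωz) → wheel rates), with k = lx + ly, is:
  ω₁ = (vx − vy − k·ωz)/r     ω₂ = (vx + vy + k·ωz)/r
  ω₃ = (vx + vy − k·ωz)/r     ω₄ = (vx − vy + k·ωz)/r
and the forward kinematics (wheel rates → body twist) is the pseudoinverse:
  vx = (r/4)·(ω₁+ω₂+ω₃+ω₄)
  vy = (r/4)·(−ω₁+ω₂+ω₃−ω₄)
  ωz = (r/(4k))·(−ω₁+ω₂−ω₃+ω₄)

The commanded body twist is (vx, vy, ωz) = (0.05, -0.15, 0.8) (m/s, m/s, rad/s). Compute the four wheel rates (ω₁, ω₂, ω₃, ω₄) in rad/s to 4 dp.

k = lx + ly = 0.18 + 0.2 = 0.3800;  k·ωz = 0.3800·0.8 = 0.3040
ω₁ (FL) = (vx − vy − k·ωz)/r = -0.1040/0.06 = -1.7333
ω₂ (FR) = (vx + vy + k·ωz)/r = 0.2040/0.06 = 3.4000
ω₃ (RL) = (vx + vy − k·ωz)/r = -0.4040/0.06 = -6.7333
ω₄ (RR) = (vx − vy + k·ωz)/r = 0.5040/0.06 = 8.4000

(-1.7333, 3.4000, -6.7333, 8.4000)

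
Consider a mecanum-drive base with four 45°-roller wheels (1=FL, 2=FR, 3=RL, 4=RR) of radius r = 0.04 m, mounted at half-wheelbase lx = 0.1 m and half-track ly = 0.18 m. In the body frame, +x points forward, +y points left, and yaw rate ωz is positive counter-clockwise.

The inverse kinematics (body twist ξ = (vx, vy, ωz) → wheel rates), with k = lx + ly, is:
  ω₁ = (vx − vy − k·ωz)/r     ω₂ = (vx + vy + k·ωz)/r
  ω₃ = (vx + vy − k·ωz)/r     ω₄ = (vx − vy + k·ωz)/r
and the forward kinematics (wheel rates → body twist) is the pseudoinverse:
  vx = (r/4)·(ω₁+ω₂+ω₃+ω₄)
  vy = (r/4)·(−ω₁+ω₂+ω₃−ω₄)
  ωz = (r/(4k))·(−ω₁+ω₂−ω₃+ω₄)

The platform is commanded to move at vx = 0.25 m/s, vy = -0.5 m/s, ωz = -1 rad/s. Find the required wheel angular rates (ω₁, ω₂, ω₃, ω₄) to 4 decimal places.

(25.7500, -13.2500, 0.7500, 11.7500)

k = lx + ly = 0.1 + 0.18 = 0.2800;  k·ωz = 0.2800·-1 = -0.2800
ω₁ (FL) = (vx − vy − k·ωz)/r = 1.0300/0.04 = 25.7500
ω₂ (FR) = (vx + vy + k·ωz)/r = -0.5300/0.04 = -13.2500
ω₃ (RL) = (vx + vy − k·ωz)/r = 0.0300/0.04 = 0.7500
ω₄ (RR) = (vx − vy + k·ωz)/r = 0.4700/0.04 = 11.7500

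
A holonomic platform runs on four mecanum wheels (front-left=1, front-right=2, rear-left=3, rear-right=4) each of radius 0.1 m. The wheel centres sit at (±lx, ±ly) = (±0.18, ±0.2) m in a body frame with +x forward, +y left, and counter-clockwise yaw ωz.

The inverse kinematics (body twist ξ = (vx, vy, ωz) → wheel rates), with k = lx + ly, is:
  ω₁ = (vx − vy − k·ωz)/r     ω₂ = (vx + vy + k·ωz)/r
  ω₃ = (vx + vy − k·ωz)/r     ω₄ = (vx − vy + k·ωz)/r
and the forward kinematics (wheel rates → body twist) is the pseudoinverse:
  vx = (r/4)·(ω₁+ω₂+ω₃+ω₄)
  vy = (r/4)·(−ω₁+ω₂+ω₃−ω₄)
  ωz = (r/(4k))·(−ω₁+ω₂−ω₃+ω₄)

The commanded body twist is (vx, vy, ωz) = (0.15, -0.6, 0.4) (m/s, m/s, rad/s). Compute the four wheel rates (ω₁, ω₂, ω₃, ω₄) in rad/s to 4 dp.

k = lx + ly = 0.18 + 0.2 = 0.3800;  k·ωz = 0.3800·0.4 = 0.1520
ω₁ (FL) = (vx − vy − k·ωz)/r = 0.5980/0.1 = 5.9800
ω₂ (FR) = (vx + vy + k·ωz)/r = -0.2980/0.1 = -2.9800
ω₃ (RL) = (vx + vy − k·ωz)/r = -0.6020/0.1 = -6.0200
ω₄ (RR) = (vx − vy + k·ωz)/r = 0.9020/0.1 = 9.0200

(5.9800, -2.9800, -6.0200, 9.0200)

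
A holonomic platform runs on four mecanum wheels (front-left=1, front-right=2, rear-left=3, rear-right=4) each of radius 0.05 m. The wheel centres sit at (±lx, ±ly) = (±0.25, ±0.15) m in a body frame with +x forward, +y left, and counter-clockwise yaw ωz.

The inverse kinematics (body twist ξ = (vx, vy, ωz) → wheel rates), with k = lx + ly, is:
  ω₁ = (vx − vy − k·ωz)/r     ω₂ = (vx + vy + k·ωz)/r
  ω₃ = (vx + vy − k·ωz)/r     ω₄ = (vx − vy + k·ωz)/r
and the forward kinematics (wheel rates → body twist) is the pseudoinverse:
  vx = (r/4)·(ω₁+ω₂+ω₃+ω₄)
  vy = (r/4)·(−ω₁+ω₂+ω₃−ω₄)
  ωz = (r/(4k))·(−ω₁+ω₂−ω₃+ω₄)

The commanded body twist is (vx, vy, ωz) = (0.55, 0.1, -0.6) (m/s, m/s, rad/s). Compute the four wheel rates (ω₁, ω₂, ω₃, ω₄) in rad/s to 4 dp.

(13.8000, 8.2000, 17.8000, 4.2000)

k = lx + ly = 0.25 + 0.15 = 0.4000;  k·ωz = 0.4000·-0.6 = -0.2400
ω₁ (FL) = (vx − vy − k·ωz)/r = 0.6900/0.05 = 13.8000
ω₂ (FR) = (vx + vy + k·ωz)/r = 0.4100/0.05 = 8.2000
ω₃ (RL) = (vx + vy − k·ωz)/r = 0.8900/0.05 = 17.8000
ω₄ (RR) = (vx − vy + k·ωz)/r = 0.2100/0.05 = 4.2000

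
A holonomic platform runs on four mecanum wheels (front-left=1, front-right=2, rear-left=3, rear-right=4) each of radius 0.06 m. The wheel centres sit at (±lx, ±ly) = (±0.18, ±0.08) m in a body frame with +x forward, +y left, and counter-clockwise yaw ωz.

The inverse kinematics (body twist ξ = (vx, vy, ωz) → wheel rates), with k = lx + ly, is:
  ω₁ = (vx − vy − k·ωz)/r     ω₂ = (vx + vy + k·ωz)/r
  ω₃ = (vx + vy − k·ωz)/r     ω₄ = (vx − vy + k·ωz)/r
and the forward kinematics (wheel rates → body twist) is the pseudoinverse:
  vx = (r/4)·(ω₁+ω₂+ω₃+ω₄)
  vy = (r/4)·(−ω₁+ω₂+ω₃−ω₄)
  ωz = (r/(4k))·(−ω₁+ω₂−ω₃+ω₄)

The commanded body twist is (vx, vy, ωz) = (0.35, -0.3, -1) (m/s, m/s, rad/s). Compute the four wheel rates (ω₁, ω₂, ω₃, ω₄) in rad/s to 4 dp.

(15.1667, -3.5000, 5.1667, 6.5000)

k = lx + ly = 0.18 + 0.08 = 0.2600;  k·ωz = 0.2600·-1 = -0.2600
ω₁ (FL) = (vx − vy − k·ωz)/r = 0.9100/0.06 = 15.1667
ω₂ (FR) = (vx + vy + k·ωz)/r = -0.2100/0.06 = -3.5000
ω₃ (RL) = (vx + vy − k·ωz)/r = 0.3100/0.06 = 5.1667
ω₄ (RR) = (vx − vy + k·ωz)/r = 0.3900/0.06 = 6.5000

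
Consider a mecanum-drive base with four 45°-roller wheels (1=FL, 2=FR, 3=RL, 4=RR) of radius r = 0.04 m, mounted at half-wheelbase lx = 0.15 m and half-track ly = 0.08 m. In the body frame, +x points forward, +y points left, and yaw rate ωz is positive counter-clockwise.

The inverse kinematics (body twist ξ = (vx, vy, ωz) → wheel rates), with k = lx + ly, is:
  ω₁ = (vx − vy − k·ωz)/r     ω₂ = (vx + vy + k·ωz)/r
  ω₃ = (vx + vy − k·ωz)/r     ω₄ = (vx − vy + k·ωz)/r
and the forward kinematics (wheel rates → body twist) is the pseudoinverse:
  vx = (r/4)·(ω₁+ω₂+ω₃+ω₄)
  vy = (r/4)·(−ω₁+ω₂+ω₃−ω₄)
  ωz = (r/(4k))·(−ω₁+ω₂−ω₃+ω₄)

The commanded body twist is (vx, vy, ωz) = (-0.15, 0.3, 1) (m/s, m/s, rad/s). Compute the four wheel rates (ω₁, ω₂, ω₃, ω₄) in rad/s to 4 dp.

k = lx + ly = 0.15 + 0.08 = 0.2300;  k·ωz = 0.2300·1 = 0.2300
ω₁ (FL) = (vx − vy − k·ωz)/r = -0.6800/0.04 = -17.0000
ω₂ (FR) = (vx + vy + k·ωz)/r = 0.3800/0.04 = 9.5000
ω₃ (RL) = (vx + vy − k·ωz)/r = -0.0800/0.04 = -2.0000
ω₄ (RR) = (vx − vy + k·ωz)/r = -0.2200/0.04 = -5.5000

(-17.0000, 9.5000, -2.0000, -5.5000)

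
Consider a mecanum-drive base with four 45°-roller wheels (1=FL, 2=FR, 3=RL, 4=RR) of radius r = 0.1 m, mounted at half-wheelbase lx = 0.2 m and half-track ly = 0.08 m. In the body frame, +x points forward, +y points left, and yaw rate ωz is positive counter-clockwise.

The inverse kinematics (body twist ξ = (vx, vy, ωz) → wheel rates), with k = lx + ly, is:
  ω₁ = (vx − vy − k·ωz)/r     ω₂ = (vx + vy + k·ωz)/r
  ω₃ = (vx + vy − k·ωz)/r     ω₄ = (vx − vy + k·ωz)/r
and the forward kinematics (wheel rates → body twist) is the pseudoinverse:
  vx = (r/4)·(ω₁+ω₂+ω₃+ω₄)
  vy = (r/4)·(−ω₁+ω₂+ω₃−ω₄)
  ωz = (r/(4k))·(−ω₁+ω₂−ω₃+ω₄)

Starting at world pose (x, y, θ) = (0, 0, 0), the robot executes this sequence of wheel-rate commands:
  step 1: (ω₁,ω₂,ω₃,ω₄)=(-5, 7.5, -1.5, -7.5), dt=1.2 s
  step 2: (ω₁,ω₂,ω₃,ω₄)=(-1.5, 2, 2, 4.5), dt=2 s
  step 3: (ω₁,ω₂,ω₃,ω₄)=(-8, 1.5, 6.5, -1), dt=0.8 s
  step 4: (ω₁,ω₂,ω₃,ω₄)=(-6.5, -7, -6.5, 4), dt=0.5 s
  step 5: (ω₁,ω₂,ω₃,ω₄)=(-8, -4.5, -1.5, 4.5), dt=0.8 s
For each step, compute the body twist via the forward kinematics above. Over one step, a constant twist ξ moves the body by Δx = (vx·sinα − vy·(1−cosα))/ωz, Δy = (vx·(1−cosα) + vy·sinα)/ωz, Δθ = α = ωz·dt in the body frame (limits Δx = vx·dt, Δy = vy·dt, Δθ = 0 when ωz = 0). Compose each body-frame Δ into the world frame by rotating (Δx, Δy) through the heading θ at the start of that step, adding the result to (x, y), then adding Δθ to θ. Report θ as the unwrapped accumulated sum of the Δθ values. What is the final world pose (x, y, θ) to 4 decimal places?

(-0.2111, 0.5361, 3.0357)

step 1: ξ=(vx,vy,ωz)=(-0.1625, 0.4625, 0.5804), dt=1.2 → body Δ=(-0.3652, 0.4460, 0.6964) → world pose (-0.3652, 0.4460, 0.6964)
step 2: ξ=(vx,vy,ωz)=(0.1750, 0.0250, 0.5357), dt=2.0 → body Δ=(0.2625, 0.2112, 1.0714) → world pose (-0.2993, 0.7764, 1.7679)
step 3: ξ=(vx,vy,ωz)=(-0.0250, 0.4250, 0.1786), dt=0.8 → body Δ=(-0.0442, 0.3374, 0.1429) → world pose (-0.6216, 0.6670, 1.9107)
step 4: ξ=(vx,vy,ωz)=(-0.4000, -0.2750, 0.8929), dt=0.5 → body Δ=(-0.1632, -0.1769, 0.4464) → world pose (-0.4004, 0.5721, 2.3571)
step 5: ξ=(vx,vy,ωz)=(-0.2375, -0.0625, 0.8482), dt=0.8 → body Δ=(-0.1594, -0.1083, 0.6786) → world pose (-0.2111, 0.5361, 3.0357)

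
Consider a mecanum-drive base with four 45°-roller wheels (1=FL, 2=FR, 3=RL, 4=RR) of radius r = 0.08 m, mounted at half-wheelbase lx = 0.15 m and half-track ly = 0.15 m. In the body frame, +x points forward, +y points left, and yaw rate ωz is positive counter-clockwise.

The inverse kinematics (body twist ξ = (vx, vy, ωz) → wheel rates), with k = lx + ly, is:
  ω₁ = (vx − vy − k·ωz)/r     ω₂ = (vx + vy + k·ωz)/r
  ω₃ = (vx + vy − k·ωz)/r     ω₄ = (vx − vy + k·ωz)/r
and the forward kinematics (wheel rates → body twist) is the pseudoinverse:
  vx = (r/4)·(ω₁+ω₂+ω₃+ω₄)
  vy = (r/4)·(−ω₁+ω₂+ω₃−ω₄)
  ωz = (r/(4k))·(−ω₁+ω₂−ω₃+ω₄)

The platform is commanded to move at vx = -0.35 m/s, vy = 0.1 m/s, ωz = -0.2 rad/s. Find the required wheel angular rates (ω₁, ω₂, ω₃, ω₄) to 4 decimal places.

(-4.8750, -3.8750, -2.3750, -6.3750)

k = lx + ly = 0.15 + 0.15 = 0.3000;  k·ωz = 0.3000·-0.2 = -0.0600
ω₁ (FL) = (vx − vy − k·ωz)/r = -0.3900/0.08 = -4.8750
ω₂ (FR) = (vx + vy + k·ωz)/r = -0.3100/0.08 = -3.8750
ω₃ (RL) = (vx + vy − k·ωz)/r = -0.1900/0.08 = -2.3750
ω₄ (RR) = (vx − vy + k·ωz)/r = -0.5100/0.08 = -6.3750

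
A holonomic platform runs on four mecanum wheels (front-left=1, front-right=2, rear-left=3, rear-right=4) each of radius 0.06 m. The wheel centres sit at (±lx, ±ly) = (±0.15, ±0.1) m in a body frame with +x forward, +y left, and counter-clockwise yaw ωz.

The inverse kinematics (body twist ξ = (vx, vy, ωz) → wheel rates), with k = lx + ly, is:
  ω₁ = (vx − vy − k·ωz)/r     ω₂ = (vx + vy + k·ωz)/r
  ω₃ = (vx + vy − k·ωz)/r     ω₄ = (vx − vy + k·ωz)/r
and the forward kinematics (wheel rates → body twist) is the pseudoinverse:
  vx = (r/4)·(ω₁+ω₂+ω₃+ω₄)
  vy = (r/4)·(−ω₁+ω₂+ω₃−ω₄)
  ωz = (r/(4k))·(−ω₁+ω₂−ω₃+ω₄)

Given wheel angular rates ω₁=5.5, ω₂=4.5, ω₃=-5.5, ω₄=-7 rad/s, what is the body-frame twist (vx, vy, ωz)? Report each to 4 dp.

k = lx + ly = 0.15 + 0.1 = 0.2500
ω₁+ω₂+ω₃+ω₄ = -2.5000  →  vx = (0.06/4)·-2.5000 = -0.0375
−ω₁+ω₂+ω₃−ω₄ = 0.5000  →  vy = (0.06/4)·0.5000 = 0.0075
−ω₁+ω₂−ω₃+ω₄ = -2.5000  →  ωz = (0.06/1.0000)·-2.5000 = -0.1500

(-0.0375, 0.0075, -0.1500)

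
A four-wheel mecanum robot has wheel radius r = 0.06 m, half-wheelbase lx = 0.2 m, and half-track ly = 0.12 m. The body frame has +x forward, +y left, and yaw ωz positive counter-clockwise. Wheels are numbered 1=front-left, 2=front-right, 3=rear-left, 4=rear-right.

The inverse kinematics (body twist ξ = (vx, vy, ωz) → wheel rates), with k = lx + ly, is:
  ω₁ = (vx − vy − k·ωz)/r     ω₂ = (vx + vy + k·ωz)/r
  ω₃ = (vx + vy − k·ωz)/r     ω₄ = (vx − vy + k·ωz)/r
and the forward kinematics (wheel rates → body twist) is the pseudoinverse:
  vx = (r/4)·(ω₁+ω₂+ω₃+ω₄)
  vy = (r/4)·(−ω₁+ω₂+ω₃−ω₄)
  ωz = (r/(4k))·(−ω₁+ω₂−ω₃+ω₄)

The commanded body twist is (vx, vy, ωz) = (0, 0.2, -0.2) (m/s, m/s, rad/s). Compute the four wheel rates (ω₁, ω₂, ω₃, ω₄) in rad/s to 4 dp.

(-2.2667, 2.2667, 4.4000, -4.4000)

k = lx + ly = 0.2 + 0.12 = 0.3200;  k·ωz = 0.3200·-0.2 = -0.0640
ω₁ (FL) = (vx − vy − k·ωz)/r = -0.1360/0.06 = -2.2667
ω₂ (FR) = (vx + vy + k·ωz)/r = 0.1360/0.06 = 2.2667
ω₃ (RL) = (vx + vy − k·ωz)/r = 0.2640/0.06 = 4.4000
ω₄ (RR) = (vx − vy + k·ωz)/r = -0.2640/0.06 = -4.4000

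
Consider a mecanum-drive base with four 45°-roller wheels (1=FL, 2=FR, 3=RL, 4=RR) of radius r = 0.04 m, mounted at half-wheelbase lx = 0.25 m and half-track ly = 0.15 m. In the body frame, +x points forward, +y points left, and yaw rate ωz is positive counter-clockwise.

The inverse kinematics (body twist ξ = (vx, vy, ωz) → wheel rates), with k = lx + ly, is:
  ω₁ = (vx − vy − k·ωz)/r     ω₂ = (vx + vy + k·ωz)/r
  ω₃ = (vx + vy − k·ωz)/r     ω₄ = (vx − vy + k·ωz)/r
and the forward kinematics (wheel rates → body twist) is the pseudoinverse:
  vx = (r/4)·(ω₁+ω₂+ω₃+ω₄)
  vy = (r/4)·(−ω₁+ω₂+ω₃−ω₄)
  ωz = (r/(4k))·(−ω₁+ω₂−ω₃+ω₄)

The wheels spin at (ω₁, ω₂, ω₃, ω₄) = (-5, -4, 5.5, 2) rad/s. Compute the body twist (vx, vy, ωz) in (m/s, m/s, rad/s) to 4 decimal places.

k = lx + ly = 0.25 + 0.15 = 0.4000
ω₁+ω₂+ω₃+ω₄ = -1.5000  →  vx = (0.04/4)·-1.5000 = -0.0150
−ω₁+ω₂+ω₃−ω₄ = 4.5000  →  vy = (0.04/4)·4.5000 = 0.0450
−ω₁+ω₂−ω₃+ω₄ = -2.5000  →  ωz = (0.04/1.6000)·-2.5000 = -0.0625

(-0.0150, 0.0450, -0.0625)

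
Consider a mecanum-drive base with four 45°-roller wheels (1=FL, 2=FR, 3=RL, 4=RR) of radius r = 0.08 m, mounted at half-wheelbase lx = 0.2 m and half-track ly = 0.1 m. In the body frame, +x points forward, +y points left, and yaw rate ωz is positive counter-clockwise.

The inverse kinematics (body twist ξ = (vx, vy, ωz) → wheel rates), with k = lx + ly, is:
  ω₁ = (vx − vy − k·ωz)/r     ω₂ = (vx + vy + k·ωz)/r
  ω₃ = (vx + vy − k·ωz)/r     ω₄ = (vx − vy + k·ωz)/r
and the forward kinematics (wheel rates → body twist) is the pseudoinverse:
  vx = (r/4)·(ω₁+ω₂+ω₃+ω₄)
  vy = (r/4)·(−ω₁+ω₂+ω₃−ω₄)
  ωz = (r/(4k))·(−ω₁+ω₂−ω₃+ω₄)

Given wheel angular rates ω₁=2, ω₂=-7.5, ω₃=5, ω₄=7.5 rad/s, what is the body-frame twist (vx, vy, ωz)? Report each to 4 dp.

k = lx + ly = 0.2 + 0.1 = 0.3000
ω₁+ω₂+ω₃+ω₄ = 7.0000  →  vx = (0.08/4)·7.0000 = 0.1400
−ω₁+ω₂+ω₃−ω₄ = -12.0000  →  vy = (0.08/4)·-12.0000 = -0.2400
−ω₁+ω₂−ω₃+ω₄ = -7.0000  →  ωz = (0.08/1.2000)·-7.0000 = -0.4667

(0.1400, -0.2400, -0.4667)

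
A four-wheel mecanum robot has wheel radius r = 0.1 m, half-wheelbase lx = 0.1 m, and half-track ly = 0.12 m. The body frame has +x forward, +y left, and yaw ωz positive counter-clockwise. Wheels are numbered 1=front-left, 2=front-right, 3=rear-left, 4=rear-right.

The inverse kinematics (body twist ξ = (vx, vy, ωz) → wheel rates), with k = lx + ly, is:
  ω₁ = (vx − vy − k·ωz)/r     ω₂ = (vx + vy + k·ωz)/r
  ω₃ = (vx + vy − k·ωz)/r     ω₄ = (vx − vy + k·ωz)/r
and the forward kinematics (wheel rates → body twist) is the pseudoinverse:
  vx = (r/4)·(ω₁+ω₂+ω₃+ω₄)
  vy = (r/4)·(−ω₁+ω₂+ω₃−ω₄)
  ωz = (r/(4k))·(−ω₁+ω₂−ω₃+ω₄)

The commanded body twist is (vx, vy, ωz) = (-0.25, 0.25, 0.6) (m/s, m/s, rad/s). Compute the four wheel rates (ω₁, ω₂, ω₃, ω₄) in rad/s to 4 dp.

(-6.3200, 1.3200, -1.3200, -3.6800)

k = lx + ly = 0.1 + 0.12 = 0.2200;  k·ωz = 0.2200·0.6 = 0.1320
ω₁ (FL) = (vx − vy − k·ωz)/r = -0.6320/0.1 = -6.3200
ω₂ (FR) = (vx + vy + k·ωz)/r = 0.1320/0.1 = 1.3200
ω₃ (RL) = (vx + vy − k·ωz)/r = -0.1320/0.1 = -1.3200
ω₄ (RR) = (vx − vy + k·ωz)/r = -0.3680/0.1 = -3.6800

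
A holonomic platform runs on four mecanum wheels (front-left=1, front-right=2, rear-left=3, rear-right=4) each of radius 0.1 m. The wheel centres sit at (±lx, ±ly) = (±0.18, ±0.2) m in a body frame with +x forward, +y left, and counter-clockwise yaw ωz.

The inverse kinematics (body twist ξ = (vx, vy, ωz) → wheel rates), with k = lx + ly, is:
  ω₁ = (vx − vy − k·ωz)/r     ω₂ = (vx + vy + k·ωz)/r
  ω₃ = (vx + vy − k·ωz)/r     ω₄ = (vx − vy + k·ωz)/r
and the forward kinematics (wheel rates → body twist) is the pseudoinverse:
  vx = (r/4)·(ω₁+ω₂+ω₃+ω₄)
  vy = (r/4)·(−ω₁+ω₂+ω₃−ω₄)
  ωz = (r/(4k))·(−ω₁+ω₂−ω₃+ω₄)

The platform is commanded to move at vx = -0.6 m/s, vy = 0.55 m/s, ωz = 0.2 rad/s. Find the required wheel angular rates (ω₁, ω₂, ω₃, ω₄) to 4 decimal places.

k = lx + ly = 0.18 + 0.2 = 0.3800;  k·ωz = 0.3800·0.2 = 0.0760
ω₁ (FL) = (vx − vy − k·ωz)/r = -1.2260/0.1 = -12.2600
ω₂ (FR) = (vx + vy + k·ωz)/r = 0.0260/0.1 = 0.2600
ω₃ (RL) = (vx + vy − k·ωz)/r = -0.1260/0.1 = -1.2600
ω₄ (RR) = (vx − vy + k·ωz)/r = -1.0740/0.1 = -10.7400

(-12.2600, 0.2600, -1.2600, -10.7400)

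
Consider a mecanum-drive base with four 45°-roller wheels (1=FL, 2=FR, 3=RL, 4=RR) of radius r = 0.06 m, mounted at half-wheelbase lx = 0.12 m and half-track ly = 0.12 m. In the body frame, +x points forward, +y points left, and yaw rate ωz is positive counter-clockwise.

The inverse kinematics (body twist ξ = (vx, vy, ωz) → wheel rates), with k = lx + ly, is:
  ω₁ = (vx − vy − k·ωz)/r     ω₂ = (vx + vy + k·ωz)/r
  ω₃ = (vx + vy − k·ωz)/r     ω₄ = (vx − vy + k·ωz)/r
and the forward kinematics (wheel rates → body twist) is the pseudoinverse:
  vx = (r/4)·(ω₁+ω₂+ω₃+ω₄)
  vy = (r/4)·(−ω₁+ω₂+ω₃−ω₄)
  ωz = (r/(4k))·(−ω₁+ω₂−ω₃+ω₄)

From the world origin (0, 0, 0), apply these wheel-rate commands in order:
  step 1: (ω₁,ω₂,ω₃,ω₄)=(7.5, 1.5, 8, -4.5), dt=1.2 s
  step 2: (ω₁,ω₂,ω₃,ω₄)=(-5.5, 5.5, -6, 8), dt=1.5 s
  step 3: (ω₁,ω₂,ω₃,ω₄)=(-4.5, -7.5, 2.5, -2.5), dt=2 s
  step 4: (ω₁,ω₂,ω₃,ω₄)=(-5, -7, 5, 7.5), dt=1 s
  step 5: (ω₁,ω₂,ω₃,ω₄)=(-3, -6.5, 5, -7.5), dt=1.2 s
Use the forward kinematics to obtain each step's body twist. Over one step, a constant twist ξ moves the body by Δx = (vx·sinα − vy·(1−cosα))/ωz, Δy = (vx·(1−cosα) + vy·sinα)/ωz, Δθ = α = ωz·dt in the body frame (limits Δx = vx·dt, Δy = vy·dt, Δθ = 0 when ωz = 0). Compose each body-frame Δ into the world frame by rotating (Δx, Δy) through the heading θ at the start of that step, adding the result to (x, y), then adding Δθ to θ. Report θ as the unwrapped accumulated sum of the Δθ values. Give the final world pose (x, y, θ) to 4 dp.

(-0.1567, -0.0356, -1.2125)

step 1: ξ=(vx,vy,ωz)=(0.1875, 0.0975, -1.1562), dt=1.2 → body Δ=(0.2284, -0.0497, -1.3875) → world pose (0.2284, -0.0497, -1.3875)
step 2: ξ=(vx,vy,ωz)=(0.0300, -0.0450, 1.5625), dt=1.5 → body Δ=(0.0627, 0.0120, 2.3438) → world pose (0.2516, -0.1091, 0.9563)
step 3: ξ=(vx,vy,ωz)=(-0.1800, 0.0300, -0.5000), dt=2.0 → body Δ=(-0.2753, 0.2160, -1.0000) → world pose (-0.0836, -0.2095, -0.0437)
step 4: ξ=(vx,vy,ωz)=(0.0075, -0.0675, 0.0312), dt=1.0 → body Δ=(0.0086, -0.0674, 0.0312) → world pose (-0.0780, -0.2772, -0.0125)
step 5: ξ=(vx,vy,ωz)=(-0.1800, 0.1350, -1.0000), dt=1.2 → body Δ=(-0.0817, 0.2406, -1.2000) → world pose (-0.1567, -0.0356, -1.2125)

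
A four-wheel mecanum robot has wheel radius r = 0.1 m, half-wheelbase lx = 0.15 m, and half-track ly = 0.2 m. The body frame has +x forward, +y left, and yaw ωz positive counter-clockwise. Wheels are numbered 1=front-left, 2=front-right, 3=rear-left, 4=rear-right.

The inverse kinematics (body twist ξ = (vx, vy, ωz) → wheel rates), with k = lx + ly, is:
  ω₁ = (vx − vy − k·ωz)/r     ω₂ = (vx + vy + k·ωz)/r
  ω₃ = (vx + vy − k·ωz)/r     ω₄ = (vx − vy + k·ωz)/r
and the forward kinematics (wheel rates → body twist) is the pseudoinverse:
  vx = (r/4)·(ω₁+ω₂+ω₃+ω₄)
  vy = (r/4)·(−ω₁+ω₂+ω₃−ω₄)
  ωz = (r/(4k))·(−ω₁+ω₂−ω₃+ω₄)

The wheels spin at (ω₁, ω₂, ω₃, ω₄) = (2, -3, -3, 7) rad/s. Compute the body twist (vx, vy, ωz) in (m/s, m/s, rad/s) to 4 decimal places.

(0.0750, -0.3750, 0.3571)

k = lx + ly = 0.15 + 0.2 = 0.3500
ω₁+ω₂+ω₃+ω₄ = 3.0000  →  vx = (0.1/4)·3.0000 = 0.0750
−ω₁+ω₂+ω₃−ω₄ = -15.0000  →  vy = (0.1/4)·-15.0000 = -0.3750
−ω₁+ω₂−ω₃+ω₄ = 5.0000  →  ωz = (0.1/1.4000)·5.0000 = 0.3571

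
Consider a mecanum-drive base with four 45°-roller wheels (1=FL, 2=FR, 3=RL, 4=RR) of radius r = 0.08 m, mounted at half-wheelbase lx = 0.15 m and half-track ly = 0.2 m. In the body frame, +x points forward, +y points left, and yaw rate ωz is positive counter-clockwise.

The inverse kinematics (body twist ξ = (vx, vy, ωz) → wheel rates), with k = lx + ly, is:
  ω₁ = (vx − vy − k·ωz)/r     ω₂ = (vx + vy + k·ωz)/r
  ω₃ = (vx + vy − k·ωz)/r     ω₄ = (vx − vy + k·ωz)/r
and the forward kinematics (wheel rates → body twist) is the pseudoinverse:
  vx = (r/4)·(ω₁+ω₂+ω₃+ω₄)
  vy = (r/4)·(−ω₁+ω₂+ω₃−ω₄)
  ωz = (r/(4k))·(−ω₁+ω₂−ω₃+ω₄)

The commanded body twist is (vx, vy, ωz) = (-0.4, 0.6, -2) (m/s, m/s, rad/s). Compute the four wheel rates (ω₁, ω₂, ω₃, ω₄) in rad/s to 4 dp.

(-3.7500, -6.2500, 11.2500, -21.2500)

k = lx + ly = 0.15 + 0.2 = 0.3500;  k·ωz = 0.3500·-2 = -0.7000
ω₁ (FL) = (vx − vy − k·ωz)/r = -0.3000/0.08 = -3.7500
ω₂ (FR) = (vx + vy + k·ωz)/r = -0.5000/0.08 = -6.2500
ω₃ (RL) = (vx + vy − k·ωz)/r = 0.9000/0.08 = 11.2500
ω₄ (RR) = (vx − vy + k·ωz)/r = -1.7000/0.08 = -21.2500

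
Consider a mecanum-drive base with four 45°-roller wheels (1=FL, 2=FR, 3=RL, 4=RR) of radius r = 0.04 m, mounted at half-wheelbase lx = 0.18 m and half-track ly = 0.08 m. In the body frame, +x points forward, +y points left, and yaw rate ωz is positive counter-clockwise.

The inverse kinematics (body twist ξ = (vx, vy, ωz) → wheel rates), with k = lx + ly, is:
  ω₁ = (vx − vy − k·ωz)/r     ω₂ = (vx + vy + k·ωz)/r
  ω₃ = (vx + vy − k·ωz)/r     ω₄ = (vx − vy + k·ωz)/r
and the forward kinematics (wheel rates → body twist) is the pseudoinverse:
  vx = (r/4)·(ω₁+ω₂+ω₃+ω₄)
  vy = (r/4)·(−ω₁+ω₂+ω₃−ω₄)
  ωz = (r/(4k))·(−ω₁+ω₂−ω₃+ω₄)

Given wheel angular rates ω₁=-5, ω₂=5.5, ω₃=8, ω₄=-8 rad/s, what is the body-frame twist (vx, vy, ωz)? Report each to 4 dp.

k = lx + ly = 0.18 + 0.08 = 0.2600
ω₁+ω₂+ω₃+ω₄ = 0.5000  →  vx = (0.04/4)·0.5000 = 0.0050
−ω₁+ω₂+ω₃−ω₄ = 26.5000  →  vy = (0.04/4)·26.5000 = 0.2650
−ω₁+ω₂−ω₃+ω₄ = -5.5000  →  ωz = (0.04/1.0400)·-5.5000 = -0.2115

(0.0050, 0.2650, -0.2115)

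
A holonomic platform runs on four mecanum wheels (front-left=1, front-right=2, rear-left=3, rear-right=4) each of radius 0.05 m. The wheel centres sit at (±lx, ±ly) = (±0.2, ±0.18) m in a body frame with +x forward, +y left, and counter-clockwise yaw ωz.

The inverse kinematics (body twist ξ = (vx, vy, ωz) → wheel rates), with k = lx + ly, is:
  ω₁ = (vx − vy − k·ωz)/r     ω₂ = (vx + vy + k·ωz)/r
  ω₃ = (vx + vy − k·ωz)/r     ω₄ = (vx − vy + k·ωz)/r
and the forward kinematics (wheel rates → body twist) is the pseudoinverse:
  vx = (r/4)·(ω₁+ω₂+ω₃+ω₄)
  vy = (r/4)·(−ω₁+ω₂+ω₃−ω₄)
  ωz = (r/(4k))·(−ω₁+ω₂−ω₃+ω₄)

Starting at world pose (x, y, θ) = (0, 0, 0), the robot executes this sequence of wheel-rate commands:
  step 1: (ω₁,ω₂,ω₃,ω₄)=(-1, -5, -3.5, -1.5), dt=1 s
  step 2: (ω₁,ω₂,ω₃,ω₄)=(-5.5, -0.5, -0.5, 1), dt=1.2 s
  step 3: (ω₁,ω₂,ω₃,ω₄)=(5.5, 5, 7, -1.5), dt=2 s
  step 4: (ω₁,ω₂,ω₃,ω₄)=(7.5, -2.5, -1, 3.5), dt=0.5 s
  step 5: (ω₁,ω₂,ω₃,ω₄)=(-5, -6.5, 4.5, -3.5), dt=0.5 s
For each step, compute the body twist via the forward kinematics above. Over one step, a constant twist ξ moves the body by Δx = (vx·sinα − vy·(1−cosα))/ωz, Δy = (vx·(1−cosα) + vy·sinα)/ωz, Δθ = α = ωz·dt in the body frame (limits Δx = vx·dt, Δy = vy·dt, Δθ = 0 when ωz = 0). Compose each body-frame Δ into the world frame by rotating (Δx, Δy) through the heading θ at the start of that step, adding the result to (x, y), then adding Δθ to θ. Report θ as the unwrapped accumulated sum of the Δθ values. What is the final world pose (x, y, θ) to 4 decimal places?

(0.1573, 0.0989, -0.6480)

step 1: ξ=(vx,vy,ωz)=(-0.1375, -0.0750, -0.0658), dt=1.0 → body Δ=(-0.1399, -0.0704, -0.0658) → world pose (-0.1399, -0.0704, -0.0658)
step 2: ξ=(vx,vy,ωz)=(-0.0688, 0.0438, 0.2138), dt=1.2 → body Δ=(-0.0883, 0.0414, 0.2566) → world pose (-0.2253, -0.0233, 0.1908)
step 3: ξ=(vx,vy,ωz)=(0.2000, 0.1000, -0.2961), dt=2.0 → body Δ=(0.4345, 0.0735, -0.5921) → world pose (0.1875, 0.1313, -0.4013)
step 4: ξ=(vx,vy,ωz)=(0.0938, -0.1812, -0.1809), dt=0.5 → body Δ=(0.0427, -0.0926, -0.0905) → world pose (0.1906, 0.0293, -0.4918)
step 5: ξ=(vx,vy,ωz)=(-0.1313, 0.0813, -0.3125), dt=0.5 → body Δ=(-0.0622, 0.0456, -0.1562) → world pose (0.1573, 0.0989, -0.6480)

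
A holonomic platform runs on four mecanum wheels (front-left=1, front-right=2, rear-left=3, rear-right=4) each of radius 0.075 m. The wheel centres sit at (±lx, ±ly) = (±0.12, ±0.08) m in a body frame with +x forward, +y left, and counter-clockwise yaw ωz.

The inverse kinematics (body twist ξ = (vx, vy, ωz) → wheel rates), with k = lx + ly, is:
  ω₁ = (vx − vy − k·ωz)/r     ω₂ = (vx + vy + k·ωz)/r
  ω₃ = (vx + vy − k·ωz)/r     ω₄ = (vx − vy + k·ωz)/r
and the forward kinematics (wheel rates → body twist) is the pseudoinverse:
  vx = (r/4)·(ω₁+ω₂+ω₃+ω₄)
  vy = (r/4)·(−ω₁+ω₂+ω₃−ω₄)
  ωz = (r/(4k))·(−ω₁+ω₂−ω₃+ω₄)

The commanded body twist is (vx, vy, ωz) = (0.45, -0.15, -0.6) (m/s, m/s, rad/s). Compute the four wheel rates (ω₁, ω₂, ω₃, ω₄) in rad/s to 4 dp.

(9.6000, 2.4000, 5.6000, 6.4000)

k = lx + ly = 0.12 + 0.08 = 0.2000;  k·ωz = 0.2000·-0.6 = -0.1200
ω₁ (FL) = (vx − vy − k·ωz)/r = 0.7200/0.075 = 9.6000
ω₂ (FR) = (vx + vy + k·ωz)/r = 0.1800/0.075 = 2.4000
ω₃ (RL) = (vx + vy − k·ωz)/r = 0.4200/0.075 = 5.6000
ω₄ (RR) = (vx − vy + k·ωz)/r = 0.4800/0.075 = 6.4000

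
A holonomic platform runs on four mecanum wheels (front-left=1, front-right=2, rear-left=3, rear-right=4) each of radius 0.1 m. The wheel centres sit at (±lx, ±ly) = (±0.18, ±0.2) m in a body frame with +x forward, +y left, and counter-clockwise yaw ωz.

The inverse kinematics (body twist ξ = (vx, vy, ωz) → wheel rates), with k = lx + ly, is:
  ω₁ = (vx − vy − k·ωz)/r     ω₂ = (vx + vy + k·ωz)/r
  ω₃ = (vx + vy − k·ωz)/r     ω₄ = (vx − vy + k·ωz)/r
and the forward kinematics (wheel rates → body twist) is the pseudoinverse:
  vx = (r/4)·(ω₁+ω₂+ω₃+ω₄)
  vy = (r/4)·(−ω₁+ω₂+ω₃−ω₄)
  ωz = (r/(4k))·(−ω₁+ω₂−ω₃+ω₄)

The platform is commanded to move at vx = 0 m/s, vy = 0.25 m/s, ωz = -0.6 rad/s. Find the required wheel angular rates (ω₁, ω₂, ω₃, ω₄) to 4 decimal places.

k = lx + ly = 0.18 + 0.2 = 0.3800;  k·ωz = 0.3800·-0.6 = -0.2280
ω₁ (FL) = (vx − vy − k·ωz)/r = -0.0220/0.1 = -0.2200
ω₂ (FR) = (vx + vy + k·ωz)/r = 0.0220/0.1 = 0.2200
ω₃ (RL) = (vx + vy − k·ωz)/r = 0.4780/0.1 = 4.7800
ω₄ (RR) = (vx − vy + k·ωz)/r = -0.4780/0.1 = -4.7800

(-0.2200, 0.2200, 4.7800, -4.7800)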